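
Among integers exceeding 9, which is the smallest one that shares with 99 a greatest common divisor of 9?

Multiples of 9 above 9: 9·2, 9·3, … . Need the cofactor coprime to 99/9 = 11.
Checking s = 2, 3, … the first with gcd(s, 11) = 1 is s = 2, giving 18.

18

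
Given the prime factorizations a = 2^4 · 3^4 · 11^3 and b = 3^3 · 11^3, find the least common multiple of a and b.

max exponent per prime: 2^4 · 3^4 · 11^3 = 1724976

1724976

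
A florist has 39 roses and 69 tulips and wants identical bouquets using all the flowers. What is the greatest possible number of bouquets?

Euclid: 69 = 1·39 + 30; 39 = 1·30 + 9; 30 = 3·9 + 3; 9 = 3·3 + 0. Last nonzero remainder: 3.

3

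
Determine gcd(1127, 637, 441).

1127 = 7² · 23; 637 = 7² · 13; 441 = 3² · 7²
gcd takes min exponent of each prime: 7² = 49

49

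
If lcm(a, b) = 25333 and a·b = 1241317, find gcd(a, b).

gcd·lcm = product, so gcd = 1241317/25333 = 49.

49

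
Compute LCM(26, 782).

10166

gcd first: 782 = 30·26 + 2; 26 = 13·2 + 0 → gcd = 2
lcm = 26·782/gcd = 20332/2 = 10166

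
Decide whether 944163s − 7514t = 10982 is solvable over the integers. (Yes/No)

Yes

By Bézout, 944163s − 7514t = 10982 has integer solutions iff gcd(944163, 7514) | 10982.
Euclid: 944163 = 125·7514 + 4913; 7514 = 1·4913 + 2601; 4913 = 1·2601 + 2312; 2601 = 1·2312 + 289; 2312 = 8·289 + 0. gcd = 289; 10982 mod 289 = 0. Yes.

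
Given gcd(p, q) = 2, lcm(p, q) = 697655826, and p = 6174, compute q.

225998

p·q = gcd·lcm = 2·697655826 = 1395311652, so q = 1395311652/6174 = 225998.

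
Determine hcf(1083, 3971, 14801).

gcd(1083, 3971): 3971 = 3·1083 + 722; 1083 = 1·722 + 361; 722 = 2·361 + 0 → 361
gcd(361, 14801): 14801 = 41·361 + 0 → 361

361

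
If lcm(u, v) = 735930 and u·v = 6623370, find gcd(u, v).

From gcd × lcm = uv: gcd = 6623370 / 735930 = 9.

9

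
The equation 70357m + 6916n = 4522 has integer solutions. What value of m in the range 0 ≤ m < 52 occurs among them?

Reduce mod 6916: 70357m ≡ 4522 (mod 6916). With g = gcd(70357, 6916) = 133 dividing 4522, divide through: 529m ≡ 34 (mod 52).
Since gcd(529, 52) = 1, m ≡ 34·(529)⁻¹ ≡ 50 (mod 52). Smallest non-negative: 50.

50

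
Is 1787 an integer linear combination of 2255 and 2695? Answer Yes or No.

gcd(2255, 2695): 2695 = 1·2255 + 440; 2255 = 5·440 + 55; 440 = 8·55 + 0 → 55
55 does not divide 1787, so a solution does not exist.

No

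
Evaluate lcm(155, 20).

620

155 = 5 · 31; 20 = 2² · 5
max exponents: 2² · 5 · 31 = 620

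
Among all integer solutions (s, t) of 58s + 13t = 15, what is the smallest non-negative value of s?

9

Euclid: 58 = 4·13 + 6; 13 = 2·6 + 1; 6 = 6·1 + 0 → gcd = 1; 15 = 1·15.
Back-substitution yields 58·(-2) + 13·(9) = 1, so one solution is s = -2·15 = -30, t = 9·15 = 135.
Solutions in s differ by 13/1 = 13; the one in [0, 13) is -30 mod 13 = 9.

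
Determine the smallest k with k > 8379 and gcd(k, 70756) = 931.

10241

Multiples of 931 above 8379: 931·10, 931·11, … . Need the cofactor coprime to 70756/931 = 76.
Checking s = 10, 11, … the first with gcd(s, 76) = 1 is s = 11, giving 10241.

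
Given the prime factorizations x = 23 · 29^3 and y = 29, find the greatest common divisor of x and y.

min exponent per shared prime: 29 = 29

29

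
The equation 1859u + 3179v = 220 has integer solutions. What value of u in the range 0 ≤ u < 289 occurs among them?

gcd(1859, 3179) = 11 (Euclid: 3179 = 1·1859 + 1320; 1859 = 1·1320 + 539; 1320 = 2·539 + 242; 539 = 2·242 + 55; 242 = 4·55 + 22; 55 = 2·22 + 11; 22 = 2·11 + 0), and 11 | 220.
Extended Euclid: 1859·(118) + 3179·(-69) = 11. Scale by 20: u₀ = 2360.
General solution u = u₀ + 289t; reducing mod 289 gives u = 48 (and v = -28).

48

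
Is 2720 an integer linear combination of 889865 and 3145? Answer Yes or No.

gcd(889865, 3145): 889865 = 282·3145 + 2975; 3145 = 1·2975 + 170; 2975 = 17·170 + 85; 170 = 2·85 + 0 → 85
85 divides 2720, so a solution exists.

Yes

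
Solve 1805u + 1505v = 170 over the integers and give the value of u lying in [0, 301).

131

Euclid: 1805 = 1·1505 + 300; 1505 = 5·300 + 5; 300 = 60·5 + 0 → gcd = 5; 170 = 5·34.
Back-substitution yields 1805·(-5) + 1505·(6) = 5, so one solution is u = -5·34 = -170, v = 6·34 = 204.
Solutions in u differ by 1505/5 = 301; the one in [0, 301) is -170 mod 301 = 131.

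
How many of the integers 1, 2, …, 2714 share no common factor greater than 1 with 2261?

Prime factors of 2261: 7, 17, 19. Count integers ≤ 2714 divisible by none of them.
By inclusion–exclusion: 2714 − ⌊2714/7⌋ − ⌊2714/17⌋ − ⌊2714/19⌋ + ⌊2714/119⌋ + ⌊2714/133⌋ + ⌊2714/323⌋ − ⌊2714/2261⌋ = 2075.

2075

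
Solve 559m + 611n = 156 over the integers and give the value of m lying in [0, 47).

44

Euclid: 611 = 1·559 + 52; 559 = 10·52 + 39; 52 = 1·39 + 13; 39 = 3·13 + 0 → gcd = 13; 156 = 13·12.
Back-substitution yields 559·(-12) + 611·(11) = 13, so one solution is m = -12·12 = -144, n = 11·12 = 132.
Solutions in m differ by 611/13 = 47; the one in [0, 47) is -144 mod 47 = 44.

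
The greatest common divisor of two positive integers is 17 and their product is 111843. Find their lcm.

gcd·lcm = product, so lcm = 111843/17 = 6579.

6579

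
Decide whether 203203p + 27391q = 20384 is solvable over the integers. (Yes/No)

gcd(203203, 27391): 203203 = 7·27391 + 11466; 27391 = 2·11466 + 4459; 11466 = 2·4459 + 2548; 4459 = 1·2548 + 1911; 2548 = 1·1911 + 637; 1911 = 3·637 + 0 → 637
637 divides 20384, so a solution exists.

Yes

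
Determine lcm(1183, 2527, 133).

lcm(1183, 2527) = 1183·2527/gcd = 2989441/7 = 427063
lcm(427063, 133) = 427063·133/gcd = 56799379/133 = 427063

427063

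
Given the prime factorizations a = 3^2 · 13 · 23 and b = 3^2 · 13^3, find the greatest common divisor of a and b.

min exponent per shared prime: 3^2 · 13 = 117

117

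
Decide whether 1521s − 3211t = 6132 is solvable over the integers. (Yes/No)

gcd(1521, 3211): 3211 = 2·1521 + 169; 1521 = 9·169 + 0 → 169
169 does not divide 6132, so a solution does not exist.

No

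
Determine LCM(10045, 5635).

10045 = 5 · 7² · 41; 5635 = 5 · 7² · 23
max exponents: 5 · 7² · 23 · 41 = 231035

231035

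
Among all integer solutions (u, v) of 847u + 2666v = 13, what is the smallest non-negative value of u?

gcd(847, 2666) = 1 (Euclid: 2666 = 3·847 + 125; 847 = 6·125 + 97; 125 = 1·97 + 28; 97 = 3·28 + 13; 28 = 2·13 + 2; 13 = 6·2 + 1; 2 = 2·1 + 0), and 1 | 13.
Extended Euclid: 847·(1237) + 2666·(-393) = 1. Scale by 13: u₀ = 16081.
General solution u = u₀ + 2666t; reducing mod 2666 gives u = 85 (and v = -27).

85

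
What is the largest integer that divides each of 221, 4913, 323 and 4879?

17

221 = 13 · 17; 4913 = 17³; 323 = 17 · 19; 4879 = 7 · 17 · 41
gcd takes min exponent of each prime: 17 = 17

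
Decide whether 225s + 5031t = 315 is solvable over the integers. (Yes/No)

By Bézout, 225s + 5031t = 315 has integer solutions iff gcd(225, 5031) | 315.
Euclid: 5031 = 22·225 + 81; 225 = 2·81 + 63; 81 = 1·63 + 18; 63 = 3·18 + 9; 18 = 2·9 + 0. gcd = 9; 315 mod 9 = 0. Yes.

Yes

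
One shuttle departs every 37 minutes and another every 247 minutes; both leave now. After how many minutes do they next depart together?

9139

37 = 37; 247 = 13 · 19
max exponents: 13 · 19 · 37 = 9139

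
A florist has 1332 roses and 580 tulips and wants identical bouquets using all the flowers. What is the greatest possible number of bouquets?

1332 = 2² · 3² · 37
580 = 2² · 5 · 29
Common: 2² = 4

4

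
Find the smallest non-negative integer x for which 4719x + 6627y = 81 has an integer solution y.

969

Reduce mod 6627: 4719x ≡ 81 (mod 6627). With g = gcd(4719, 6627) = 3 dividing 81, divide through: 1573x ≡ 27 (mod 2209).
Since gcd(1573, 2209) = 1, x ≡ 27·(1573)⁻¹ ≡ 969 (mod 2209). Smallest non-negative: 969.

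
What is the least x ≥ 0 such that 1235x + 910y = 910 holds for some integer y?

gcd(1235, 910) = 65 (Euclid: 1235 = 1·910 + 325; 910 = 2·325 + 260; 325 = 1·260 + 65; 260 = 4·65 + 0), and 65 | 910.
Extended Euclid: 1235·(3) + 910·(-4) = 65. Scale by 14: x₀ = 42.
General solution x = x₀ + 14t; reducing mod 14 gives x = 0 (and y = 1).

0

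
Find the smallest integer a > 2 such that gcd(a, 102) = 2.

102 = 2·51. Any a with gcd(a, 102) = 2 is a multiple of 2, say 2s, with s coprime to 51.
Need s > 2/2, so s ≥ 2. First s ≥ 2 with gcd(s, 51) = 1 is s = 2. Thus a = 2·2 = 4.

4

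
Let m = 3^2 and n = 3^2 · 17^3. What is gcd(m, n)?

9

min exponent per shared prime: 3^2 = 9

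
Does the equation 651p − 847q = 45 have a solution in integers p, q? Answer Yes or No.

gcd(651, 847): 847 = 1·651 + 196; 651 = 3·196 + 63; 196 = 3·63 + 7; 63 = 9·7 + 0 → 7
7 does not divide 45, so a solution does not exist.

No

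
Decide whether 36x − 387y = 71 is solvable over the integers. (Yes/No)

No

gcd(36, 387): 387 = 10·36 + 27; 36 = 1·27 + 9; 27 = 3·9 + 0 → 9
9 does not divide 71, so a solution does not exist.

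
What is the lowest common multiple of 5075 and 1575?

gcd first: 5075 = 3·1575 + 350; 1575 = 4·350 + 175; 350 = 2·175 + 0 → gcd = 175
lcm = 5075·1575/gcd = 7993125/175 = 45675

45675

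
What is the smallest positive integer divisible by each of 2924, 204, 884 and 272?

456144

lcm(2924, 204) = 2924·204/gcd = 596496/68 = 8772
lcm(8772, 884) = 8772·884/gcd = 7754448/68 = 114036
lcm(114036, 272) = 114036·272/gcd = 31017792/68 = 456144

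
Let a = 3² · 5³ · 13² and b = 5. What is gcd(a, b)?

min exponent per shared prime: 5 = 5

5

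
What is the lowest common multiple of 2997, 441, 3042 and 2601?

2997 = 3⁴ · 37; 441 = 3² · 7²; 3042 = 2 · 3² · 13²; 2601 = 3² · 17²
lcm takes max exponent of each prime: 2 · 3⁴ · 7² · 13² · 17² · 37 = 14344894746

14344894746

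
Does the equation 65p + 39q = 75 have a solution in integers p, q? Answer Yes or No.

gcd(65, 39): 65 = 1·39 + 26; 39 = 1·26 + 13; 26 = 2·13 + 0 → 13
13 does not divide 75, so a solution does not exist.

No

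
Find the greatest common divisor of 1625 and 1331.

1

Euclid: 1625 = 1·1331 + 294; 1331 = 4·294 + 155; 294 = 1·155 + 139; 155 = 1·139 + 16; 139 = 8·16 + 11; 16 = 1·11 + 5; 11 = 2·5 + 1; 5 = 5·1 + 0. Last nonzero remainder: 1.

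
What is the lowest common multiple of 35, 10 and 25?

350

35 = 5 · 7; 10 = 2 · 5; 25 = 5²
lcm takes max exponent of each prime: 2 · 5² · 7 = 350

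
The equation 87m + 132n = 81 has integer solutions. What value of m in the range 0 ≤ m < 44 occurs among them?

7

gcd(87, 132) = 3 (Euclid: 132 = 1·87 + 45; 87 = 1·45 + 42; 45 = 1·42 + 3; 42 = 14·3 + 0), and 3 | 81.
Extended Euclid: 87·(-3) + 132·(2) = 3. Scale by 27: m₀ = -81.
General solution m = m₀ + 44t; reducing mod 44 gives m = 7 (and n = -4).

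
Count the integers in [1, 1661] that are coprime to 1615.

1615 = 5·17·19. Inclusion–exclusion on these primes:
1661 − ⌊1661/5⌋ − ⌊1661/17⌋ − ⌊1661/19⌋ + ⌊1661/85⌋ + ⌊1661/95⌋ + ⌊1661/323⌋ − ⌊1661/1615⌋ = 1185

1185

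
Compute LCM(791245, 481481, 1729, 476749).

866374503995

791245 = 5 · 7 · 13 · 37 · 47; 481481 = 7 · 11 · 13² · 37; 1729 = 7 · 13 · 19; 476749 = 7 · 13³ · 31
lcm takes max exponent of each prime: 5 · 7 · 11 · 13³ · 19 · 31 · 37 · 47 = 866374503995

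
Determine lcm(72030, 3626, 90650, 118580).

lcm(72030, 3626) = 72030·3626/gcd = 261180780/98 = 2665110
lcm(2665110, 90650) = 2665110·90650/gcd = 241592221500/18130 = 13325550
lcm(13325550, 118580) = 13325550·118580/gcd = 1580143719000/490 = 3224783100

3224783100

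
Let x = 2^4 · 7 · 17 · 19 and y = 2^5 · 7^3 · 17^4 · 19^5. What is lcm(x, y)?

2269905560019104

max exponent per prime: 2^5 · 7^3 · 17^4 · 19^5 = 2269905560019104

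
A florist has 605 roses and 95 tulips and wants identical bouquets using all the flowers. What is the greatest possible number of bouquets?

Euclid: 605 = 6·95 + 35; 95 = 2·35 + 25; 35 = 1·25 + 10; 25 = 2·10 + 5; 10 = 2·5 + 0. Last nonzero remainder: 5.

5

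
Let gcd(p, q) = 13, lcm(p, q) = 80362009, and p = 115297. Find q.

9061

Using pq = gcd(p,q)·lcm(p,q) = 13·80362009 = 1044706117, we get q = 1044706117/115297 = 9061.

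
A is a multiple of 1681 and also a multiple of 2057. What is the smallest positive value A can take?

3457817

gcd first: 2057 = 1·1681 + 376; 1681 = 4·376 + 177; 376 = 2·177 + 22; 177 = 8·22 + 1; 22 = 22·1 + 0 → gcd = 1
lcm = 1681·2057/gcd = 3457817/1 = 3457817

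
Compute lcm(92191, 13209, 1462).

lcm(92191, 13209) = 92191·13209/gcd = 1217750919/17 = 71632407
lcm(71632407, 1462) = 71632407·1462/gcd = 104726579034/17 = 6160387002

6160387002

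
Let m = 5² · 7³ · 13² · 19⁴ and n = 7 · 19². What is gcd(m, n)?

2527

min exponent per shared prime: 7 · 19² = 2527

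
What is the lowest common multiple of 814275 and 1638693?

21180107025

gcd first: 1638693 = 2·814275 + 10143; 814275 = 80·10143 + 2835; 10143 = 3·2835 + 1638; 2835 = 1·1638 + 1197; 1638 = 1·1197 + 441; 1197 = 2·441 + 315; 441 = 1·315 + 126; 315 = 2·126 + 63; 126 = 2·63 + 0 → gcd = 63
lcm = 814275·1638693/gcd = 1334346742575/63 = 21180107025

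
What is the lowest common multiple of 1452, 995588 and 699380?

1452 = 2² · 3 · 11²; 995588 = 2² · 11⁴ · 17; 699380 = 2² · 5 · 11² · 17²
lcm takes max exponent of each prime: 2² · 3 · 5 · 11⁴ · 17² = 253874940

253874940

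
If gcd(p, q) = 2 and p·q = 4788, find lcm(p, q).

2394

For any two positive integers, gcd × lcm equals their product. Hence lcm = 4788 / 2 = 2394.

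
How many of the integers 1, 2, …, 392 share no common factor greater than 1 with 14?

168

Prime factors of 14: 2, 7. Count integers ≤ 392 divisible by none of them.
By inclusion–exclusion: 392 − ⌊392/2⌋ − ⌊392/7⌋ + ⌊392/14⌋ = 168.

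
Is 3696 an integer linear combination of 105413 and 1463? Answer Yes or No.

Yes

gcd(105413, 1463): 105413 = 72·1463 + 77; 1463 = 19·77 + 0 → 77
77 divides 3696, so a solution exists.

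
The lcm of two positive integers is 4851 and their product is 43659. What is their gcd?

9

From gcd × lcm = ab: gcd = 43659 / 4851 = 9.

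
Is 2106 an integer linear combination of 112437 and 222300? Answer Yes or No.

gcd(112437, 222300): 222300 = 1·112437 + 109863; 112437 = 1·109863 + 2574; 109863 = 42·2574 + 1755; 2574 = 1·1755 + 819; 1755 = 2·819 + 117; 819 = 7·117 + 0 → 117
117 divides 2106, so a solution exists.

Yes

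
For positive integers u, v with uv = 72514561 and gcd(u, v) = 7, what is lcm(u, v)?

10359223

For any two positive integers, gcd × lcm equals their product. Hence lcm = 72514561 / 7 = 10359223.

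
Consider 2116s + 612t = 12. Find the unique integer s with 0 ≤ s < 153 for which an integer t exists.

Reduce mod 612: 2116s ≡ 12 (mod 612). With g = gcd(2116, 612) = 4 dividing 12, divide through: 529s ≡ 3 (mod 153).
Since gcd(529, 153) = 1, s ≡ 3·(529)⁻¹ ≡ 129 (mod 153). Smallest non-negative: 129.

129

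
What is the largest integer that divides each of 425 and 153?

Euclid: 425 = 2·153 + 119; 153 = 1·119 + 34; 119 = 3·34 + 17; 34 = 2·17 + 0. Last nonzero remainder: 17.

17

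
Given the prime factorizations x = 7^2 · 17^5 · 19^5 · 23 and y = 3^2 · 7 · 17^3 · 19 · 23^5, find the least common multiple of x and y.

9979077172183821893709

max exponent per prime: 3^2 · 7^2 · 17^5 · 19^5 · 23^5 = 9979077172183821893709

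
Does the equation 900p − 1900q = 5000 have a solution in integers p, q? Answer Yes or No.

gcd(900, 1900): 1900 = 2·900 + 100; 900 = 9·100 + 0 → 100
100 divides 5000, so a solution exists.

Yes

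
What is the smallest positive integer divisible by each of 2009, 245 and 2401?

2009 = 7² · 41; 245 = 5 · 7²; 2401 = 7⁴
lcm takes max exponent of each prime: 5 · 7⁴ · 41 = 492205

492205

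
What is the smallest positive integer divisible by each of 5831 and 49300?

16909900

5831 = 7³ · 17; 49300 = 2² · 5² · 17 · 29
max exponents: 2² · 5² · 7³ · 17 · 29 = 16909900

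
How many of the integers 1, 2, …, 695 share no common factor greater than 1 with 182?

Prime factors of 182: 2, 7, 13. Count integers ≤ 695 divisible by none of them.
By inclusion–exclusion: 695 − ⌊695/2⌋ − ⌊695/7⌋ − ⌊695/13⌋ + ⌊695/14⌋ + ⌊695/26⌋ + ⌊695/91⌋ − ⌊695/182⌋ = 275.

275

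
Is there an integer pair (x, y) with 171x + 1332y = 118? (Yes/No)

By Bézout, 171x + 1332y = 118 has integer solutions iff gcd(171, 1332) | 118.
Euclid: 1332 = 7·171 + 135; 171 = 1·135 + 36; 135 = 3·36 + 27; 36 = 1·27 + 9; 27 = 3·9 + 0. gcd = 9; 118 mod 9 = 1. No.

No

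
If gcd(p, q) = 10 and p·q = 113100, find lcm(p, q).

11310

For any two positive integers, gcd × lcm equals their product. Hence lcm = 113100 / 10 = 11310.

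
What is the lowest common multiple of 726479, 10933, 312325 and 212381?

lcm(726479, 10933) = 726479·10933/gcd = 7942594907/377 = 21067891
lcm(21067891, 312325) = 21067891·312325/gcd = 6580029056575/13 = 506156081275
lcm(506156081275, 212381) = 506156081275·212381/gcd = 107497934697265775/12493 = 8604653381675

8604653381675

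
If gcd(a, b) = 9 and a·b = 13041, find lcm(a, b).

Since gcd(a,b)·lcm(a,b) = ab, lcm = 13041/9 = 1449.

1449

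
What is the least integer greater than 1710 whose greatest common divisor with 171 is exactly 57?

1767

Multiples of 57 above 1710: 57·31, 57·32, … . Need the cofactor coprime to 171/57 = 3.
Checking s = 31, 32, … the first with gcd(s, 3) = 1 is s = 31, giving 1767.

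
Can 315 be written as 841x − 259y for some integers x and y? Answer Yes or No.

By Bézout, 841x − 259y = 315 has integer solutions iff gcd(841, 259) | 315.
Euclid: 841 = 3·259 + 64; 259 = 4·64 + 3; 64 = 21·3 + 1; 3 = 3·1 + 0. gcd = 1; 315 mod 1 = 0. Yes.

Yes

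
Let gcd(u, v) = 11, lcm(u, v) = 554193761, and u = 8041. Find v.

Using uv = gcd(u,v)·lcm(u,v) = 11·554193761 = 6096131371, we get v = 6096131371/8041 = 758131.

758131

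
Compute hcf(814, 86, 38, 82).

2

gcd(814, 86): 814 = 9·86 + 40; 86 = 2·40 + 6; 40 = 6·6 + 4; 6 = 1·4 + 2; 4 = 2·2 + 0 → 2
gcd(2, 38): 38 = 19·2 + 0 → 2
gcd(2, 82): 82 = 41·2 + 0 → 2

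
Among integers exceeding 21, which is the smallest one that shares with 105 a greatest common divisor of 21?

42

105 = 21·5. Any k with gcd(k, 105) = 21 is a multiple of 21, say 21s, with s coprime to 5.
Need s > 21/21, so s ≥ 2. First s ≥ 2 with gcd(s, 5) = 1 is s = 2. Thus k = 21·2 = 42.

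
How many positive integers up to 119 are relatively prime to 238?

Prime factors of 238: 2, 7, 17. Count integers ≤ 119 divisible by none of them.
By inclusion–exclusion: 119 − ⌊119/2⌋ − ⌊119/7⌋ − ⌊119/17⌋ + ⌊119/14⌋ + ⌊119/34⌋ + ⌊119/119⌋ − ⌊119/238⌋ = 48.

48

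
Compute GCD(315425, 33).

11

Euclid: 315425 = 9558·33 + 11; 33 = 3·11 + 0. Last nonzero remainder: 11.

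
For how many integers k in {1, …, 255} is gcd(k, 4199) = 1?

4199 = 13·17·19. Inclusion–exclusion on these primes:
255 − ⌊255/13⌋ − ⌊255/17⌋ − ⌊255/19⌋ + ⌊255/221⌋ + ⌊255/247⌋ + ⌊255/323⌋ − ⌊255/4199⌋ = 210

210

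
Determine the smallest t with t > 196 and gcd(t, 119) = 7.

203

119 = 7·17. Any t with gcd(t, 119) = 7 is a multiple of 7, say 7s, with s coprime to 17.
Need s > 196/7, so s ≥ 29. First s ≥ 29 with gcd(s, 17) = 1 is s = 29. Thus t = 7·29 = 203.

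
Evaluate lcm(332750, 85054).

14150859250

332750 = 2 · 5³ · 11³; 85054 = 2 · 23 · 43²
max exponents: 2 · 5³ · 11³ · 23 · 43² = 14150859250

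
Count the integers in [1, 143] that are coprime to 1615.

102

Prime factors of 1615: 5, 17, 19. Count integers ≤ 143 divisible by none of them.
By inclusion–exclusion: 143 − ⌊143/5⌋ − ⌊143/17⌋ − ⌊143/19⌋ + ⌊143/85⌋ + ⌊143/95⌋ + ⌊143/323⌋ − ⌊143/1615⌋ = 102.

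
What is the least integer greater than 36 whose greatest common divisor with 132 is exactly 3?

39

Multiples of 3 above 36: 3·13, 3·14, … . Need the cofactor coprime to 132/3 = 44.
Checking s = 13, 14, … the first with gcd(s, 44) = 1 is s = 13, giving 39.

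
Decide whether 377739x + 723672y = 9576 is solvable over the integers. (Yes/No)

By Bézout, 377739x + 723672y = 9576 has integer solutions iff gcd(377739, 723672) | 9576.
Euclid: 723672 = 1·377739 + 345933; 377739 = 1·345933 + 31806; 345933 = 10·31806 + 27873; 31806 = 1·27873 + 3933; 27873 = 7·3933 + 342; 3933 = 11·342 + 171; 342 = 2·171 + 0. gcd = 171; 9576 mod 171 = 0. Yes.

Yes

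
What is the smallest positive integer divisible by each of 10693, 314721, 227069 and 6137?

4203728397

10693 = 17² · 37; 314721 = 3² · 11² · 17²; 227069 = 17 · 19² · 37; 6137 = 17 · 19²
lcm takes max exponent of each prime: 3² · 11² · 17² · 19² · 37 = 4203728397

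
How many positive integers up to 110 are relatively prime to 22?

22 = 2·11. Inclusion–exclusion on these primes:
110 − ⌊110/2⌋ − ⌊110/11⌋ + ⌊110/22⌋ = 50

50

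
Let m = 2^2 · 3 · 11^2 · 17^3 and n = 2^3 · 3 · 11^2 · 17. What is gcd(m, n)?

24684

min exponent per shared prime: 2^2 · 3 · 11^2 · 17 = 24684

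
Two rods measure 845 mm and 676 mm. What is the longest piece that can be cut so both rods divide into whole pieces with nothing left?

169

Euclid: 845 = 1·676 + 169; 676 = 4·169 + 0. Last nonzero remainder: 169.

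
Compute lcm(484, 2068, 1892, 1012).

lcm(484, 2068) = 484·2068/gcd = 1000912/44 = 22748
lcm(22748, 1892) = 22748·1892/gcd = 43039216/44 = 978164
lcm(978164, 1012) = 978164·1012/gcd = 989901968/44 = 22497772

22497772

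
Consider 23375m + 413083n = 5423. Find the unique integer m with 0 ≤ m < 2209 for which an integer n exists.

Euclid: 413083 = 17·23375 + 15708; 23375 = 1·15708 + 7667; 15708 = 2·7667 + 374; 7667 = 20·374 + 187; 374 = 2·187 + 0 → gcd = 187; 5423 = 187·29.
Back-substitution yields 23375·(1078) + 413083·(-61) = 187, so one solution is m = 1078·29 = 31262, n = -61·29 = -1769.
Solutions in m differ by 413083/187 = 2209; the one in [0, 2209) is 31262 mod 2209 = 336.

336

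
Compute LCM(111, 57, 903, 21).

111 = 3 · 37; 57 = 3 · 19; 903 = 3 · 7 · 43; 21 = 3 · 7
lcm takes max exponent of each prime: 3 · 7 · 19 · 37 · 43 = 634809

634809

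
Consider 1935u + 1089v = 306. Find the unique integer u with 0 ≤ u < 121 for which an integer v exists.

gcd(1935, 1089) = 9 (Euclid: 1935 = 1·1089 + 846; 1089 = 1·846 + 243; 846 = 3·243 + 117; 243 = 2·117 + 9; 117 = 13·9 + 0), and 9 | 306.
Extended Euclid: 1935·(-9) + 1089·(16) = 9. Scale by 34: u₀ = -306.
General solution u = u₀ + 121t; reducing mod 121 gives u = 57 (and v = -101).

57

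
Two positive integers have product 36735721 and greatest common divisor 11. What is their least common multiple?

3339611

For any two positive integers, gcd × lcm equals their product. Hence lcm = 36735721 / 11 = 3339611.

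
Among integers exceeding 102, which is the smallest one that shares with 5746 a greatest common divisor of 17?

Multiples of 17 above 102: 17·7, 17·8, … . Need the cofactor coprime to 5746/17 = 338.
Checking s = 7, 8, … the first with gcd(s, 338) = 1 is s = 7, giving 119.

119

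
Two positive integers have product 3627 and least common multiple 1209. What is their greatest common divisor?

gcd·lcm = product, so gcd = 3627/1209 = 3.

3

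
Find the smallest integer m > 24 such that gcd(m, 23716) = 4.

32

23716 = 4·5929. Any m with gcd(m, 23716) = 4 is a multiple of 4, say 4s, with s coprime to 5929.
Need s > 24/4, so s ≥ 7. First s ≥ 7 with gcd(s, 5929) = 1 is s = 8. Thus m = 4·8 = 32.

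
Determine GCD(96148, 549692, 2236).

96148 = 2² · 13 · 43²; 549692 = 2² · 11 · 13 · 31²; 2236 = 2² · 13 · 43
gcd takes min exponent of each prime: 2² · 13 = 52

52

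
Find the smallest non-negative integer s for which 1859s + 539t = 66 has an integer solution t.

Euclid: 1859 = 3·539 + 242; 539 = 2·242 + 55; 242 = 4·55 + 22; 55 = 2·22 + 11; 22 = 2·11 + 0 → gcd = 11; 66 = 11·6.
Back-substitution yields 1859·(-20) + 539·(69) = 11, so one solution is s = -20·6 = -120, t = 69·6 = 414.
Solutions in s differ by 539/11 = 49; the one in [0, 49) is -120 mod 49 = 27.

27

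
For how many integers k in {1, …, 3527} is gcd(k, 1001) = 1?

2537

1001 = 7·11·13. Inclusion–exclusion on these primes:
3527 − ⌊3527/7⌋ − ⌊3527/11⌋ − ⌊3527/13⌋ + ⌊3527/77⌋ + ⌊3527/91⌋ + ⌊3527/143⌋ − ⌊3527/1001⌋ = 2537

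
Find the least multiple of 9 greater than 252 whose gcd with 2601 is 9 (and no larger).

261

gcd(a, 2601) = 9 forces 9 | a; write a = 9s. Then gcd(9s, 9·289) = 9·gcd(s, 289), so need gcd(s, 289) = 1.
9s > 252 gives s ≥ 29. The least s ≥ 29 coprime to 289 is 29, so a = 9·29 = 261.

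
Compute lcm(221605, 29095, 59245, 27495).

1895761855845

221605 = 5 · 23 · 41 · 47; 29095 = 5 · 11 · 23²; 59245 = 5 · 17² · 41; 27495 = 3² · 5 · 13 · 47
lcm takes max exponent of each prime: 3² · 5 · 11 · 13 · 17² · 23² · 41 · 47 = 1895761855845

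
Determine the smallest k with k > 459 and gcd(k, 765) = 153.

612

765 = 153·5. Any k with gcd(k, 765) = 153 is a multiple of 153, say 153s, with s coprime to 5.
Need s > 459/153, so s ≥ 4. First s ≥ 4 with gcd(s, 5) = 1 is s = 4. Thus k = 153·4 = 612.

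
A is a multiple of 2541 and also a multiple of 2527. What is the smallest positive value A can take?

917301

2541 = 3 · 7 · 11²; 2527 = 7 · 19²
max exponents: 3 · 7 · 11² · 19² = 917301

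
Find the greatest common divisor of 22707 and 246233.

Euclid: 246233 = 10·22707 + 19163; 22707 = 1·19163 + 3544; 19163 = 5·3544 + 1443; 3544 = 2·1443 + 658; 1443 = 2·658 + 127; 658 = 5·127 + 23; 127 = 5·23 + 12; 23 = 1·12 + 11; 12 = 1·11 + 1; 11 = 11·1 + 0. Last nonzero remainder: 1.

1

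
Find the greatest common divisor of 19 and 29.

19 = 19
29 = 29
Common: 1 = 1

1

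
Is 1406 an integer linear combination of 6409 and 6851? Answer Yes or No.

No

gcd(6409, 6851): 6851 = 1·6409 + 442; 6409 = 14·442 + 221; 442 = 2·221 + 0 → 221
221 does not divide 1406, so a solution does not exist.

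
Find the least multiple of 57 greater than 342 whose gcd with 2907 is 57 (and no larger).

399

gcd(a, 2907) = 57 forces 57 | a; write a = 57s. Then gcd(57s, 57·51) = 57·gcd(s, 51), so need gcd(s, 51) = 1.
57s > 342 gives s ≥ 7. The least s ≥ 7 coprime to 51 is 7, so a = 57·7 = 399.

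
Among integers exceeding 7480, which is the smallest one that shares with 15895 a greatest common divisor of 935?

8415

gcd(x, 15895) = 935 forces 935 | x; write x = 935s. Then gcd(935s, 935·17) = 935·gcd(s, 17), so need gcd(s, 17) = 1.
935s > 7480 gives s ≥ 9. The least s ≥ 9 coprime to 17 is 9, so x = 935·9 = 8415.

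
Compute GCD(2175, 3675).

75

Euclid: 3675 = 1·2175 + 1500; 2175 = 1·1500 + 675; 1500 = 2·675 + 150; 675 = 4·150 + 75; 150 = 2·75 + 0. Last nonzero remainder: 75.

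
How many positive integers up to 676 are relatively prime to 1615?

1615 = 5·17·19. Inclusion–exclusion on these primes:
676 − ⌊676/5⌋ − ⌊676/17⌋ − ⌊676/19⌋ + ⌊676/85⌋ + ⌊676/95⌋ + ⌊676/323⌋ − ⌊676/1615⌋ = 483

483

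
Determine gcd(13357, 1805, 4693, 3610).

gcd(13357, 1805): 13357 = 7·1805 + 722; 1805 = 2·722 + 361; 722 = 2·361 + 0 → 361
gcd(361, 4693): 4693 = 13·361 + 0 → 361
gcd(361, 3610): 3610 = 10·361 + 0 → 361

361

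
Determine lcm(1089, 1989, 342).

9145422

1089 = 3² · 11²; 1989 = 3² · 13 · 17; 342 = 2 · 3² · 19
lcm takes max exponent of each prime: 2 · 3² · 11² · 13 · 17 · 19 = 9145422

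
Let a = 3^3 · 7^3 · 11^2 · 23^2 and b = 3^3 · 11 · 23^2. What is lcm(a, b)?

max exponent per prime: 3^3 · 7^3 · 11^2 · 23^2 = 592787349

592787349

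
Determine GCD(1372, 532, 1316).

28

gcd(1372, 532): 1372 = 2·532 + 308; 532 = 1·308 + 224; 308 = 1·224 + 84; 224 = 2·84 + 56; 84 = 1·56 + 28; 56 = 2·28 + 0 → 28
gcd(28, 1316): 1316 = 47·28 + 0 → 28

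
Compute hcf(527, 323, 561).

527 = 17 · 31; 323 = 17 · 19; 561 = 3 · 11 · 17
gcd takes min exponent of each prime: 17 = 17

17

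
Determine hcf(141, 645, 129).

3

141 = 3 · 47; 645 = 3 · 5 · 43; 129 = 3 · 43
gcd takes min exponent of each prime: 3 = 3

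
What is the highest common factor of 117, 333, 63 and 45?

9

117 = 3² · 13; 333 = 3² · 37; 63 = 3² · 7; 45 = 3² · 5
gcd takes min exponent of each prime: 3² = 9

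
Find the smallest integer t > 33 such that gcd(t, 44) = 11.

44 = 11·4. Any t with gcd(t, 44) = 11 is a multiple of 11, say 11s, with s coprime to 4.
Need s > 33/11, so s ≥ 4. First s ≥ 4 with gcd(s, 4) = 1 is s = 5. Thus t = 11·5 = 55.

55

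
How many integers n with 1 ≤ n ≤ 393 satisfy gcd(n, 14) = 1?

Prime factors of 14: 2, 7. Count integers ≤ 393 divisible by none of them.
By inclusion–exclusion: 393 − ⌊393/2⌋ − ⌊393/7⌋ + ⌊393/14⌋ = 169.

169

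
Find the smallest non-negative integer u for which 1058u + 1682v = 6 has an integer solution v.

655

Euclid: 1682 = 1·1058 + 624; 1058 = 1·624 + 434; 624 = 1·434 + 190; 434 = 2·190 + 54; 190 = 3·54 + 28; 54 = 1·28 + 26; 28 = 1·26 + 2; 26 = 13·2 + 0 → gcd = 2; 6 = 2·3.
Back-substitution yields 1058·(-62) + 1682·(39) = 2, so one solution is u = -62·3 = -186, v = 39·3 = 117.
Solutions in u differ by 1682/2 = 841; the one in [0, 841) is -186 mod 841 = 655.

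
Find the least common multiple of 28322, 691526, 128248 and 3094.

28246754223688

lcm(28322, 691526) = 28322·691526/gcd = 19585399372/34 = 576041158
lcm(576041158, 128248) = 576041158·128248/gcd = 73876126431184/34 = 2172827247976
lcm(2172827247976, 3094) = 2172827247976·3094/gcd = 6722727505237744/238 = 28246754223688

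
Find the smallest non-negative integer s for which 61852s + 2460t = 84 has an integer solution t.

gcd(61852, 2460) = 4 (Euclid: 61852 = 25·2460 + 352; 2460 = 6·352 + 348; 352 = 1·348 + 4; 348 = 87·4 + 0), and 4 | 84.
Extended Euclid: 61852·(7) + 2460·(-176) = 4. Scale by 21: s₀ = 147.
General solution s = s₀ + 615k; reducing mod 615 gives s = 147 (and t = -3696).

147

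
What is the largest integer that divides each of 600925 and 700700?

Euclid: 700700 = 1·600925 + 99775; 600925 = 6·99775 + 2275; 99775 = 43·2275 + 1950; 2275 = 1·1950 + 325; 1950 = 6·325 + 0. Last nonzero remainder: 325.

325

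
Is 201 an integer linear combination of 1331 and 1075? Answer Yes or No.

Yes

By Bézout, 1331u + 1075v = 201 has integer solutions iff gcd(1331, 1075) | 201.
Euclid: 1331 = 1·1075 + 256; 1075 = 4·256 + 51; 256 = 5·51 + 1; 51 = 51·1 + 0. gcd = 1; 201 mod 1 = 0. Yes.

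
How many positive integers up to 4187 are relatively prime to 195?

2062

Prime factors of 195: 3, 5, 13. Count integers ≤ 4187 divisible by none of them.
By inclusion–exclusion: 4187 − ⌊4187/3⌋ − ⌊4187/5⌋ − ⌊4187/13⌋ + ⌊4187/15⌋ + ⌊4187/39⌋ + ⌊4187/65⌋ − ⌊4187/195⌋ = 2062.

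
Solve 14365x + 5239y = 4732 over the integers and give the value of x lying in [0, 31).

Euclid: 14365 = 2·5239 + 3887; 5239 = 1·3887 + 1352; 3887 = 2·1352 + 1183; 1352 = 1·1183 + 169; 1183 = 7·169 + 0 → gcd = 169; 4732 = 169·28.
Back-substitution yields 14365·(-4) + 5239·(11) = 169, so one solution is x = -4·28 = -112, y = 11·28 = 308.
Solutions in x differ by 5239/169 = 31; the one in [0, 31) is -112 mod 31 = 12.

12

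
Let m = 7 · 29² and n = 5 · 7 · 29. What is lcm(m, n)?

max exponent per prime: 5 · 7 · 29² = 29435

29435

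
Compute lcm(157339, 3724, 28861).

157339 = 7² · 13² · 19; 3724 = 2² · 7² · 19; 28861 = 7² · 19 · 31
lcm takes max exponent of each prime: 2² · 7² · 13² · 19 · 31 = 19510036

19510036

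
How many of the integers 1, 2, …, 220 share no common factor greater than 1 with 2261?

168

2261 = 7·17·19. Inclusion–exclusion on these primes:
220 − ⌊220/7⌋ − ⌊220/17⌋ − ⌊220/19⌋ + ⌊220/119⌋ + ⌊220/133⌋ + ⌊220/323⌋ − ⌊220/2261⌋ = 168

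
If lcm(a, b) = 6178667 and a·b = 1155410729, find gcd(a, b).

gcd·lcm = product, so gcd = 1155410729/6178667 = 187.

187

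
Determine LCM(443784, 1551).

20857848

443784 = 2³ · 3 · 11 · 41²; 1551 = 3 · 11 · 47
max exponents: 2³ · 3 · 11 · 41² · 47 = 20857848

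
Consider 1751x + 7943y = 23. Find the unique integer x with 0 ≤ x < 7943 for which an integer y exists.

186

Reduce mod 7943: 1751x ≡ 23 (mod 7943). With g = gcd(1751, 7943) = 1 dividing 23, divide through: 1751x ≡ 23 (mod 7943).
Since gcd(1751, 7943) = 1, x ≡ 23·(1751)⁻¹ ≡ 186 (mod 7943). Smallest non-negative: 186.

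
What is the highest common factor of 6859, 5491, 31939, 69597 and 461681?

6859 = 19³; 5491 = 17² · 19; 31939 = 19 · 41²; 69597 = 3² · 11 · 19 · 37; 461681 = 11 · 19 · 47²
gcd takes min exponent of each prime: 19 = 19

19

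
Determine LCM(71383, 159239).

2070107

gcd first: 159239 = 2·71383 + 16473; 71383 = 4·16473 + 5491; 16473 = 3·5491 + 0 → gcd = 5491
lcm = 71383·159239/gcd = 11366957537/5491 = 2070107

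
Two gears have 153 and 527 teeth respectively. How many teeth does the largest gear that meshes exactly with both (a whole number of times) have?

17

153 = 3² · 17
527 = 17 · 31
Common: 17 = 17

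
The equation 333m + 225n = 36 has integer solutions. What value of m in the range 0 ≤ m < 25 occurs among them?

Euclid: 333 = 1·225 + 108; 225 = 2·108 + 9; 108 = 12·9 + 0 → gcd = 9; 36 = 9·4.
Back-substitution yields 333·(-2) + 225·(3) = 9, so one solution is m = -2·4 = -8, n = 3·4 = 12.
Solutions in m differ by 225/9 = 25; the one in [0, 25) is -8 mod 25 = 17.

17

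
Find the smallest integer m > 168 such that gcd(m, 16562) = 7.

175

gcd(m, 16562) = 7 forces 7 | m; write m = 7s. Then gcd(7s, 7·2366) = 7·gcd(s, 2366), so need gcd(s, 2366) = 1.
7s > 168 gives s ≥ 25. The least s ≥ 25 coprime to 2366 is 25, so m = 7·25 = 175.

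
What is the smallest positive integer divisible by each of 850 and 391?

850 = 2 · 5² · 17; 391 = 17 · 23
max exponents: 2 · 5² · 17 · 23 = 19550

19550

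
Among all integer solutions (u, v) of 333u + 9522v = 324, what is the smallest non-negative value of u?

Euclid: 9522 = 28·333 + 198; 333 = 1·198 + 135; 198 = 1·135 + 63; 135 = 2·63 + 9; 63 = 7·9 + 0 → gcd = 9; 324 = 9·36.
Back-substitution yields 333·(143) + 9522·(-5) = 9, so one solution is u = 143·36 = 5148, v = -5·36 = -180.
Solutions in u differ by 9522/9 = 1058; the one in [0, 1058) is 5148 mod 1058 = 916.

916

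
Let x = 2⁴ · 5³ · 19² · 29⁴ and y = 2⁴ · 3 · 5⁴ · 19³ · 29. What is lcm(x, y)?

145537211370000

max exponent per prime: 2⁴ · 3 · 5⁴ · 19³ · 29⁴ = 145537211370000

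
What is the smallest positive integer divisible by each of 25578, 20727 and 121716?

165898908

25578 = 2 · 3² · 7² · 29; 20727 = 3² · 7² · 47; 121716 = 2² · 3³ · 7² · 23
lcm takes max exponent of each prime: 2² · 3³ · 7² · 23 · 29 · 47 = 165898908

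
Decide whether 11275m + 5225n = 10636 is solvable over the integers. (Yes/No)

No

gcd(11275, 5225): 11275 = 2·5225 + 825; 5225 = 6·825 + 275; 825 = 3·275 + 0 → 275
275 does not divide 10636, so a solution does not exist.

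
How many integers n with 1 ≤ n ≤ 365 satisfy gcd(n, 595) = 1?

Prime factors of 595: 5, 7, 17. Count integers ≤ 365 divisible by none of them.
By inclusion–exclusion: 365 − ⌊365/5⌋ − ⌊365/7⌋ − ⌊365/17⌋ + ⌊365/35⌋ + ⌊365/85⌋ + ⌊365/119⌋ − ⌊365/595⌋ = 236.

236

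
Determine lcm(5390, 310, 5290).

88390610

5390 = 2 · 5 · 7² · 11; 310 = 2 · 5 · 31; 5290 = 2 · 5 · 23²
lcm takes max exponent of each prime: 2 · 5 · 7² · 11 · 23² · 31 = 88390610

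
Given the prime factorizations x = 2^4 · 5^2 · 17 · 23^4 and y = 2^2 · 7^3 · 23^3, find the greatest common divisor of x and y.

min exponent per shared prime: 2^2 · 23^3 = 48668

48668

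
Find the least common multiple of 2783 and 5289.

2783 = 11² · 23; 5289 = 3 · 41 · 43
max exponents: 3 · 11² · 23 · 41 · 43 = 14719287

14719287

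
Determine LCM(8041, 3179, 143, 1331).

215024381

lcm(8041, 3179) = 8041·3179/gcd = 25562339/187 = 136697
lcm(136697, 143) = 136697·143/gcd = 19547671/11 = 1777061
lcm(1777061, 1331) = 1777061·1331/gcd = 2365268191/11 = 215024381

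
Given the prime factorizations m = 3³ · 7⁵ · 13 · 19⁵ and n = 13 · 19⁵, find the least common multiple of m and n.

14607144358443

max exponent per prime: 3³ · 7⁵ · 13 · 19⁵ = 14607144358443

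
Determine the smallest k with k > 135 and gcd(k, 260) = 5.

145

Multiples of 5 above 135: 5·28, 5·29, … . Need the cofactor coprime to 260/5 = 52.
Checking s = 28, 29, … the first with gcd(s, 52) = 1 is s = 29, giving 145.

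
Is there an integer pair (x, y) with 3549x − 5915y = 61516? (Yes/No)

gcd(3549, 5915): 5915 = 1·3549 + 2366; 3549 = 1·2366 + 1183; 2366 = 2·1183 + 0 → 1183
1183 divides 61516, so a solution exists.

Yes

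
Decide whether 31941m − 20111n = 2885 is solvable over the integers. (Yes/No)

No

By Bézout, 31941m − 20111n = 2885 has integer solutions iff gcd(31941, 20111) | 2885.
Euclid: 31941 = 1·20111 + 11830; 20111 = 1·11830 + 8281; 11830 = 1·8281 + 3549; 8281 = 2·3549 + 1183; 3549 = 3·1183 + 0. gcd = 1183; 2885 mod 1183 = 519. No.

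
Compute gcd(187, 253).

11

Euclid: 253 = 1·187 + 66; 187 = 2·66 + 55; 66 = 1·55 + 11; 55 = 5·11 + 0. Last nonzero remainder: 11.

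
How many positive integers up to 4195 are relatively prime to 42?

42 = 2·3·7. Inclusion–exclusion on these primes:
4195 − ⌊4195/2⌋ − ⌊4195/3⌋ − ⌊4195/7⌋ + ⌊4195/6⌋ + ⌊4195/14⌋ + ⌊4195/21⌋ − ⌊4195/42⌋ = 1199

1199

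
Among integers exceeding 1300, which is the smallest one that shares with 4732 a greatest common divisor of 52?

1404

gcd(k, 4732) = 52 forces 52 | k; write k = 52s. Then gcd(52s, 52·91) = 52·gcd(s, 91), so need gcd(s, 91) = 1.
52s > 1300 gives s ≥ 26. The least s ≥ 26 coprime to 91 is 27, so k = 52·27 = 1404.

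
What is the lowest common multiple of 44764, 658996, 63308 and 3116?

13256440638532

44764 = 2² · 19² · 31; 658996 = 2² · 13 · 19 · 23 · 29; 63308 = 2² · 7² · 17 · 19; 3116 = 2² · 19 · 41
lcm takes max exponent of each prime: 2² · 7² · 13 · 17 · 19² · 23 · 29 · 31 · 41 = 13256440638532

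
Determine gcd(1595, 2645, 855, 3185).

1595 = 5 · 11 · 29; 2645 = 5 · 23²; 855 = 3² · 5 · 19; 3185 = 5 · 7² · 13
gcd takes min exponent of each prime: 5 = 5

5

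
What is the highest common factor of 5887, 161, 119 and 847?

7

gcd(5887, 161): 5887 = 36·161 + 91; 161 = 1·91 + 70; 91 = 1·70 + 21; 70 = 3·21 + 7; 21 = 3·7 + 0 → 7
gcd(7, 119): 119 = 17·7 + 0 → 7
gcd(7, 847): 847 = 121·7 + 0 → 7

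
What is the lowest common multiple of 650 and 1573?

78650

gcd first: 1573 = 2·650 + 273; 650 = 2·273 + 104; 273 = 2·104 + 65; 104 = 1·65 + 39; 65 = 1·39 + 26; 39 = 1·26 + 13; 26 = 2·13 + 0 → gcd = 13
lcm = 650·1573/gcd = 1022450/13 = 78650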